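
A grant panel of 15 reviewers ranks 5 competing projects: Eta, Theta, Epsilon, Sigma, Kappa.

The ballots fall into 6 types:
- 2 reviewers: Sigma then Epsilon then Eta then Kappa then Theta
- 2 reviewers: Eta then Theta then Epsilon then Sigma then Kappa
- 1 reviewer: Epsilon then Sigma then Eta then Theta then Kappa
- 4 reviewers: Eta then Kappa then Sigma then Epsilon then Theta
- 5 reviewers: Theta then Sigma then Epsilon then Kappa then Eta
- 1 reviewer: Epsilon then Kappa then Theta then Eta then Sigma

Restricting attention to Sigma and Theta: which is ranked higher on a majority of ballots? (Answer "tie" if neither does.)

Theta

Ballots ranking Sigma above Theta: 2 + 1 + 4 = 7.
Ballots ranking Theta above Sigma: 15 − 7 = 8.
Theta wins the head-to-head 8–7.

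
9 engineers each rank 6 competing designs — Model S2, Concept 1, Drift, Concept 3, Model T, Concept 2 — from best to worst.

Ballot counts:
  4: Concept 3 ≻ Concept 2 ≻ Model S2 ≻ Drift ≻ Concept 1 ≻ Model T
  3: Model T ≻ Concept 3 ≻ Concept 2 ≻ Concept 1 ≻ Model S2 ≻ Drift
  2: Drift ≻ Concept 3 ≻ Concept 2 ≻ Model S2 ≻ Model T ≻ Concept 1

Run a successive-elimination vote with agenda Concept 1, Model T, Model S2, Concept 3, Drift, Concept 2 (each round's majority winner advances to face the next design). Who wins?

Concept 3

Round 1: Concept 1 vs Model T — 4–5, Model T advances.
Round 2: Model T vs Model S2 — 3–6, Model S2 advances.
Round 3: Model S2 vs Concept 3 — 0–9, Concept 3 advances.
Round 4: Concept 3 vs Drift — 7–2, Concept 3 advances.
Round 5: Concept 3 vs Concept 2 — 9–0, Concept 3 advances.
Concept 3 survives the agenda.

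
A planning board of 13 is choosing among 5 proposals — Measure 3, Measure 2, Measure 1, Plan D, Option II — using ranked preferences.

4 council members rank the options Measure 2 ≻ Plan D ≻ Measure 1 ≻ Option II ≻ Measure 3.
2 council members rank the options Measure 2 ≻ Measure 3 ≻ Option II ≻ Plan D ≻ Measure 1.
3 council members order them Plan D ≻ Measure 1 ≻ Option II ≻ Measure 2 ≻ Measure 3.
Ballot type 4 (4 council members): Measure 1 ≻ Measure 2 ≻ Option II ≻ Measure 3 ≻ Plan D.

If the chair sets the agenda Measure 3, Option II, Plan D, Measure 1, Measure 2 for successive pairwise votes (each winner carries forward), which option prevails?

Round 1: Measure 3 vs Option II — 2–11, Option II advances.
Round 2: Option II vs Plan D — 6–7, Plan D advances.
Round 3: Plan D vs Measure 1 — 9–4, Plan D advances.
Round 4: Plan D vs Measure 2 — 3–10, Measure 2 advances.
Measure 2 survives the agenda.

Measure 2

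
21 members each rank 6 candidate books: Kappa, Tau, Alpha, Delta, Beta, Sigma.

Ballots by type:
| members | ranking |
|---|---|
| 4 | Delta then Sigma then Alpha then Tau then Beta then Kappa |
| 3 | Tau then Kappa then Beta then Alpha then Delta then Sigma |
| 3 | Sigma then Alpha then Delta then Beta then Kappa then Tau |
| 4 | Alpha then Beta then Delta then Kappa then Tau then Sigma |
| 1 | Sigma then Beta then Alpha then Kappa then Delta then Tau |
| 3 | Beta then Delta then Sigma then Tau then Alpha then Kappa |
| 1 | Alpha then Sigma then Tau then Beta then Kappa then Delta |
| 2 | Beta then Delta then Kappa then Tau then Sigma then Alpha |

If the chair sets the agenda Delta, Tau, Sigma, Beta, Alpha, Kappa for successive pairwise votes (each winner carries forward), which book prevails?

Round 1: Delta vs Tau — 17–4, Delta advances.
Round 2: Delta vs Sigma — 16–5, Delta advances.
Round 3: Delta vs Beta — 7–14, Beta advances.
Round 4: Beta vs Alpha — 9–12, Alpha advances.
Round 5: Alpha vs Kappa — 16–5, Alpha advances.
The agenda winner is Alpha.

Alpha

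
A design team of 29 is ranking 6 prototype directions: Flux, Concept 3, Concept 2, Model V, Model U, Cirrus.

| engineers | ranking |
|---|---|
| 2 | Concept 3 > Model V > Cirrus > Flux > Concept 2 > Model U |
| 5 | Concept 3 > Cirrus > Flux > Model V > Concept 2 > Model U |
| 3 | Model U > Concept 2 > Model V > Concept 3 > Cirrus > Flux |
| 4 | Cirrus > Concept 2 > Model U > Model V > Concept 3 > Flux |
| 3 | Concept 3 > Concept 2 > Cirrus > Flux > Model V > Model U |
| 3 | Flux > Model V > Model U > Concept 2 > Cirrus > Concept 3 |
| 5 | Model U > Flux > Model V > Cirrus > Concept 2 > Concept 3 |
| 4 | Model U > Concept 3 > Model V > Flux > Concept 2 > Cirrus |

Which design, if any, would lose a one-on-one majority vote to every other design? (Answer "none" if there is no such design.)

Head-to-head results (29 engineers):
Flux–Concept 3: Concept 3 21–8.
Flux vs Concept 2: Flux is ranked higher on 2+5+3+5+4 = 19 ballots, Concept 2 on 10. Flux wins 19–10.
Flux–Model V: Flux 16–13.
Flux vs Model U: Flux is ranked higher on 2+5+3+3 = 13 ballots, Model U on 16. Model U wins 16–13.
Flux vs Cirrus: Cirrus wins 17–12.
Concept 3 vs Concept 2: Concept 3 preferred on 2+5+3+4 = 14 ballots; Concept 2 wins 15–14.
Concept 3 vs Model V: Model V, 15–14.
Concept 3–Model U: Model U 19–10.
Concept 3 vs Cirrus: 2+5+3+3+4 = 17 for Concept 3, 12 for Cirrus — Concept 3 by 17–12.
Concept 2 vs Model V: Concept 2 is ranked higher on 3+4+3 = 10 ballots, Model V on 19. Model V wins 19–10.
Concept 2 vs Model U: Model U, 15–14.
Concept 2 vs Cirrus: Cirrus wins 16–13.
Model V vs Model U: Model V is ranked higher on 2+5+3+3 = 13 ballots, Model U on 16. Model U wins 16–13.
Model V–Cirrus: Model V 17–12.
Model U vs Cirrus: Model U, 15–14.
Every design wins at least one matchup (Flux beats Concept 2; Concept 3 beats Flux; Concept 2 beats Concept 3; Model V beats Concept 3; Model U beats Flux; Cirrus beats Flux), so there is no Condorcet loser.

none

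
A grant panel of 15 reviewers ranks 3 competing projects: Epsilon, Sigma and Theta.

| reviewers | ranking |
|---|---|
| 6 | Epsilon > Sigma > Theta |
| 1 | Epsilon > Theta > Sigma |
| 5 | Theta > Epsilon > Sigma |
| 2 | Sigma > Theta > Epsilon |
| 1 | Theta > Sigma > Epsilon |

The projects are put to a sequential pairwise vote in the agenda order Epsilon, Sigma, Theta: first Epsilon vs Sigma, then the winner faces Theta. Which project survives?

Theta

Round 1: Epsilon vs Sigma — 12–3, Epsilon advances.
Round 2: Epsilon vs Theta — 7–8, Theta advances.
Theta survives the agenda.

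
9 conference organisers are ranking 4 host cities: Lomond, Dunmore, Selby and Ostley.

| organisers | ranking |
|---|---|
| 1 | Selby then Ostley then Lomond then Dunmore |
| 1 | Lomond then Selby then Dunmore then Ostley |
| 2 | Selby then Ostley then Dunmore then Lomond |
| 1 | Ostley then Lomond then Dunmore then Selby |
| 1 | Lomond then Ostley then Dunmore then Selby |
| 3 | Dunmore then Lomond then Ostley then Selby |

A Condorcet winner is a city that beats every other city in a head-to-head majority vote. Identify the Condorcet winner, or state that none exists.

Head-to-head results (9 organisers):
Lomond vs Dunmore: 1+1+1+1 = 4 for Lomond, 5 for Dunmore — Dunmore by 5–4.
Lomond vs Selby: Lomond preferred on 1+1+1+3 = 6 ballots; Lomond wins 6–3.
Lomond vs Ostley: Lomond is ranked higher on 1+1+3 = 5 ballots, Ostley on 4. Lomond wins 5–4.
Dunmore vs Selby: 5 to 4, Dunmore.
Dunmore vs Ostley: 1+3 = 4 for Dunmore, 5 for Ostley — Ostley by 5–4.
Selby vs Ostley: 1+1+2 = 4 for Selby, 5 for Ostley — Ostley by 5–4.
Each city drops at least one matchup (Lomond loses to Dunmore; Dunmore loses to Ostley; Selby loses to Lomond; Ostley loses to Lomond); the cycle Lomond → Ostley → Dunmore → Lomond rules out a Condorcet winner.

none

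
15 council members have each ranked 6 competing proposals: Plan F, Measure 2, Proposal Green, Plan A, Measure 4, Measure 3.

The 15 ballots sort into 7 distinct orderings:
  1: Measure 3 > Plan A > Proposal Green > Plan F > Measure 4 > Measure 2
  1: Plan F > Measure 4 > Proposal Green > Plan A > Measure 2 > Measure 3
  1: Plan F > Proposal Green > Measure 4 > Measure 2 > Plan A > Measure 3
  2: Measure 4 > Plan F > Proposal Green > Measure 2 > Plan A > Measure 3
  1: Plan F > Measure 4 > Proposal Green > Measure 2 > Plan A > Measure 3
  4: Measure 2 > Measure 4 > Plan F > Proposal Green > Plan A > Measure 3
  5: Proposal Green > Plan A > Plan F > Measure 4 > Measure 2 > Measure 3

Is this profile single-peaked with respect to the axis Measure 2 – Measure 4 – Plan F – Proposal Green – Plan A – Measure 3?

Axis positions: Measure 2=1, Measure 4=2, Plan F=3, Proposal Green=4, Plan A=5, Measure 3=6.
Cluster 1 (peak Measure 3 at position 6): ranking walks positions 6-5-4-3-2-1, expanding outward from the peak — single-peaked.
Cluster 2 (peak Plan F at position 3): ranking walks positions 3-2-4-5-1-6, expanding outward from the peak — single-peaked.
Cluster 3 (peak Plan F at position 3): ranking walks positions 3-4-2-1-5-6, expanding outward from the peak — single-peaked.
Cluster 4 (peak Measure 4 at position 2): ranking walks positions 2-3-4-1-5-6, expanding outward from the peak — single-peaked.
Cluster 5 (peak Plan F at position 3): ranking walks positions 3-2-4-1-5-6, expanding outward from the peak — single-peaked.
Cluster 6 (peak Measure 2 at position 1): ranking walks positions 1-2-3-4-5-6, expanding outward from the peak — single-peaked.
Cluster 7 (peak Proposal Green at position 4): ranking walks positions 4-5-3-2-1-6, expanding outward from the peak — single-peaked.
Every ranking is single-peaked on this axis.

yes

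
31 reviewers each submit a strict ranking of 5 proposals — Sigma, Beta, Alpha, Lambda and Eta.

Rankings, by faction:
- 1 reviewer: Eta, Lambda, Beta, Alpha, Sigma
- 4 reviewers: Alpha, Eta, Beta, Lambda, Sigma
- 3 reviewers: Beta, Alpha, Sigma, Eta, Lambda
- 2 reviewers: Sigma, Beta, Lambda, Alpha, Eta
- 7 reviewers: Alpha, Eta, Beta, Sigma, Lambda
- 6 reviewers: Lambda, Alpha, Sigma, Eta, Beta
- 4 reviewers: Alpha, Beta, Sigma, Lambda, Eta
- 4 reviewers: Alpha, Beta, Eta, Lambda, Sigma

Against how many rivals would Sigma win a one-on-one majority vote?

Sigma against each rival (31 reviewers):
Sigma vs Beta: Sigma preferred on 2+6 = 8 ballots; Beta wins 23–8.
Sigma vs Alpha: Alpha, 29–2.
Sigma vs Lambda: Sigma, 16–15.
Sigma vs Eta: Eta, 16–15.
Sigma beats Lambda; loses to Beta, Alpha, Eta — 1 pairwise win.

1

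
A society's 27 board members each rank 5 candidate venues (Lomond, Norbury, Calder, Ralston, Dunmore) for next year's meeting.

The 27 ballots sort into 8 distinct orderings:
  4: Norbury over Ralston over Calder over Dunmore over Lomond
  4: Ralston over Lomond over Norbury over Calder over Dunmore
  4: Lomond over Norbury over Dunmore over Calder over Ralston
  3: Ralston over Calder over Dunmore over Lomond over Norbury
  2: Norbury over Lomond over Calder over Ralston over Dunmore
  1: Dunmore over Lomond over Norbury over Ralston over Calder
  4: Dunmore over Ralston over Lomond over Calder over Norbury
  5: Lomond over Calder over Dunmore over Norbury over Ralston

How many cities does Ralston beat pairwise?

Ralston against each rival (27 organisers):
Ralston vs Lomond: Ralston wins 15–12.
Ralston vs Norbury: Ralston is ranked higher on 4+3+4 = 11 ballots, Norbury on 16. Norbury wins 16–11.
Ralston vs Calder: Ralston is ranked higher on 4+4+3+1+4 = 16 ballots, Calder on 11. Ralston wins 16–11.
Ralston vs Dunmore: 4+4+3+2 = 13 for Ralston, 14 for Dunmore — Dunmore by 14–13.
Ralston beats Lomond, Calder; loses to Norbury, Dunmore — 2 pairwise wins.

2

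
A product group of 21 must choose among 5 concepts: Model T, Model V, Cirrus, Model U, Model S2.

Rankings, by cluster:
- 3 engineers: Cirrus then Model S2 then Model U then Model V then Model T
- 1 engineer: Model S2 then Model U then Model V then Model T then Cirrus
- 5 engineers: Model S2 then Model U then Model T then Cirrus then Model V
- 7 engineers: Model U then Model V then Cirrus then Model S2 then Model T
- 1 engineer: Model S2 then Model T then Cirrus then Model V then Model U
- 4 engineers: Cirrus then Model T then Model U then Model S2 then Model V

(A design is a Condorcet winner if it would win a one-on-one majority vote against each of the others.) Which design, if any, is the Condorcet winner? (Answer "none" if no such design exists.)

Model U

Check each pair by majority over 21 ballots:
Model T vs Model V: Model V, 11–10.
Model T vs Cirrus: 1+5+1 = 7 for Model T, 14 for Cirrus — Cirrus by 14–7.
Model T vs Model U: Model T preferred on 1+4 = 5 ballots; Model U wins 16–5.
Model T vs Model S2: 4 for Model T, 17 for Model S2 — Model S2 by 17–4.
Model V vs Cirrus: 1+7 = 8 for Model V, 13 for Cirrus — Cirrus by 13–8.
Model V vs Model U: 1 to 20, Model U.
Model V vs Model S2: Model S2 wins 14–7.
Cirrus vs Model U: Cirrus is ranked higher on 3+1+4 = 8 ballots, Model U on 13. Model U wins 13–8.
Cirrus vs Model S2: 14 to 7, Cirrus.
Model U vs Model S2: Model U is ranked higher on 7+4 = 11 ballots, Model S2 on 10. Model U wins 11–10.
Only Model U has no losses; Model U is the Condorcet winner.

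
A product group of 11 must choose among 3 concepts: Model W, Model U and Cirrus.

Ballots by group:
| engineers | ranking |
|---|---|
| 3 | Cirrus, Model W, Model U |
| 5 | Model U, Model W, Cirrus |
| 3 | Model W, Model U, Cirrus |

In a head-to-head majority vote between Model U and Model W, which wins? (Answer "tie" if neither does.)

Ballots ranking Model U above Model W: 5.
Ballots ranking Model W above Model U: 11 − 5 = 6.
Model W wins the head-to-head 6–5.

Model W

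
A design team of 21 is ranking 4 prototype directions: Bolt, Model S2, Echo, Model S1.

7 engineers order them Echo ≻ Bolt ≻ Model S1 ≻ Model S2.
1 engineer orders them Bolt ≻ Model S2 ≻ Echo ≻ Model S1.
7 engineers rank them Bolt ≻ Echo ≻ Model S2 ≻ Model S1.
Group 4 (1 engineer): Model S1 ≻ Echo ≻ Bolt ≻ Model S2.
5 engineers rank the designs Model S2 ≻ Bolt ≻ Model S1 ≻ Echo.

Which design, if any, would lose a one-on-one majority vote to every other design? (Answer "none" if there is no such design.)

Head-to-head results (21 engineers):
Bolt–Model S2: Bolt 16–5.
Bolt vs Echo: Bolt wins 13–8.
Bolt vs Model S1: 20 to 1, Bolt.
Model S2 vs Echo: Model S2 preferred on 1+5 = 6 ballots; Echo wins 15–6.
Model S2–Model S1: Model S2 13–8.
Echo vs Model S1: Echo, 15–6.
Model S1 loses to every other design — it is the Condorcet loser.

Model S1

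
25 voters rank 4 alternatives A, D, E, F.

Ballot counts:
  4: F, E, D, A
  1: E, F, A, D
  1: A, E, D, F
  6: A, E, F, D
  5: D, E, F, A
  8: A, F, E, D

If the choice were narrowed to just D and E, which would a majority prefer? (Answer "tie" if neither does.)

E

Ballots ranking D above E: 5.
Ballots ranking E above D: 25 − 5 = 20.
E wins the head-to-head 20–5.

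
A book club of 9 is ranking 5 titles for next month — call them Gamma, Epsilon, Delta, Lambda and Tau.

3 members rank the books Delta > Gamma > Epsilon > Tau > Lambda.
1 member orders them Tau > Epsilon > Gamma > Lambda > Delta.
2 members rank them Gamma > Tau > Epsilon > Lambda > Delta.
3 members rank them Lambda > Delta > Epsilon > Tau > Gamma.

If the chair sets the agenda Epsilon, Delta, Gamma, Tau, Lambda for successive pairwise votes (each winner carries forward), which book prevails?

Lambda

Round 1: Epsilon vs Delta — 3–6, Delta advances.
Round 2: Delta vs Gamma — 6–3, Delta advances.
Round 3: Delta vs Tau — 6–3, Delta advances.
Round 4: Delta vs Lambda — 3–6, Lambda advances.
Lambda survives the agenda.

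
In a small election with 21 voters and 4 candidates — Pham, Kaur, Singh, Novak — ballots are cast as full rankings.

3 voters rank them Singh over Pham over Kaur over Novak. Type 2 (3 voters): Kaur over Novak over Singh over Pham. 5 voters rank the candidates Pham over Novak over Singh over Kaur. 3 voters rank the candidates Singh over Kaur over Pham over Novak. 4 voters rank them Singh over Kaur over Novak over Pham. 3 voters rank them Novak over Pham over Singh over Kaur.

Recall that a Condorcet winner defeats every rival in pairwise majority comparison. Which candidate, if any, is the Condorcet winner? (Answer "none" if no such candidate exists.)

none

Head-to-head results (21 voters):
Pham–Kaur: Pham 11–10.
Pham–Singh: Singh 13–8.
Pham vs Novak: Pham wins 11–10.
Kaur–Singh: Singh 18–3.
Kaur vs Novak: Kaur wins 13–8.
Singh vs Novak: Novak, 11–10.
No candidate is unbeaten: Pham loses to Singh; Kaur loses to Pham; Singh loses to Novak; Novak loses to Pham. In particular Pham > Novak > Singh > Pham is a majority cycle — no Condorcet winner exists.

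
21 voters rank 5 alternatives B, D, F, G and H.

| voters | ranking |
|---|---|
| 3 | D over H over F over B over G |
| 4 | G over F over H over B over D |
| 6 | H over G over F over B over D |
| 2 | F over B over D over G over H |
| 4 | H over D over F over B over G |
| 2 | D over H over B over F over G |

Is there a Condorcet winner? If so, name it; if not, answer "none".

Check each pair by majority over 21 ballots:
B vs D: B, 12–9.
B vs F: F wins 19–2.
B vs G: B, 11–10.
B vs H: H wins 19–2.
D vs F: F wins 12–9.
D vs G: D wins 11–10.
D vs H: H, 14–7.
F vs G: F preferred on 3+2+4+2 = 11 ballots; F wins 11–10.
F vs H: 6 to 15, H.
G–H: H 15–6.
H wins every pairwise contest, so H is the Condorcet winner.

H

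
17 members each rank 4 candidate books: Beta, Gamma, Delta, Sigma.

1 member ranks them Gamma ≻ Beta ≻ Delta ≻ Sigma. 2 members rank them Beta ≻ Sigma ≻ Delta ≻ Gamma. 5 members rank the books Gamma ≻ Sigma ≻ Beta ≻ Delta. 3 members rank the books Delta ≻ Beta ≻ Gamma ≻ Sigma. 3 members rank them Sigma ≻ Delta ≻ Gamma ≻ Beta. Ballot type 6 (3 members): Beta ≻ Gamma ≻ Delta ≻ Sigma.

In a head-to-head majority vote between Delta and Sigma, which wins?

Sigma

Ballots ranking Delta above Sigma: 1 + 3 + 3 = 7.
Ballots ranking Sigma above Delta: 17 − 7 = 10.
Sigma wins the head-to-head 10–7.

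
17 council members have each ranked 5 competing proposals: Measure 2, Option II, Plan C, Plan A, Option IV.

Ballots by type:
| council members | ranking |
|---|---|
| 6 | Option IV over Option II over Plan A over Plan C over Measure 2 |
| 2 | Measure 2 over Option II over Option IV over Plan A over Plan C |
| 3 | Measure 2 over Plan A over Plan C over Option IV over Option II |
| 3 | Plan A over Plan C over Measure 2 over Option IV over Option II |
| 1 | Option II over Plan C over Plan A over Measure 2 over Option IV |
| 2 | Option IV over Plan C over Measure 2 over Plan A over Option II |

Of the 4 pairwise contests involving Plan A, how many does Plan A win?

2

Plan A against each rival (17 council members):
Plan A vs Measure 2: Plan A is ranked higher on 6+3+1 = 10 ballots, Measure 2 on 7. Plan A wins 10–7.
Plan A–Option II: Option II 9–8.
Plan A vs Plan C: Plan A preferred on 6+2+3+3 = 14 ballots; Plan A wins 14–3.
Plan A–Option IV: Option IV 10–7.
Plan A beats Measure 2, Plan C; loses to Option II, Option IV — 2 pairwise wins.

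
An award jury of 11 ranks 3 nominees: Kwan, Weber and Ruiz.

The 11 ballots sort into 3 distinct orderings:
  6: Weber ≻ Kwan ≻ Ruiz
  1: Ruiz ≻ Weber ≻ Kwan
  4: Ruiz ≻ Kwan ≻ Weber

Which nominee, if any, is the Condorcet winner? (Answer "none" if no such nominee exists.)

Check each pair by majority over 11 ballots:
Kwan vs Weber: Kwan is ranked higher on 4 ballots, Weber on 7. Weber wins 7–4.
Kwan vs Ruiz: 6 for Kwan, 5 for Ruiz — Kwan by 6–5.
Weber vs Ruiz: 6 to 5, Weber.
Weber wins every pairwise contest, so Weber is the Condorcet winner.

Weber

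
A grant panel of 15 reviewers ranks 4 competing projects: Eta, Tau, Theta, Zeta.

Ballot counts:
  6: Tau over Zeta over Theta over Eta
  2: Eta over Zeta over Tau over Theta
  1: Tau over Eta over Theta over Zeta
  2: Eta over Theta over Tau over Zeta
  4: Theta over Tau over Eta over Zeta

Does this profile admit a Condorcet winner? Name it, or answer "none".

Check each pair by majority over 15 ballots:
Eta vs Tau: Tau wins 11–4.
Eta vs Theta: Theta, 10–5.
Eta vs Zeta: Eta, 9–6.
Tau vs Theta: Tau wins 9–6.
Tau vs Zeta: Tau, 13–2.
Theta vs Zeta: Zeta wins 8–7.
Tau wins every pairwise contest, so Tau is the Condorcet winner.

Tau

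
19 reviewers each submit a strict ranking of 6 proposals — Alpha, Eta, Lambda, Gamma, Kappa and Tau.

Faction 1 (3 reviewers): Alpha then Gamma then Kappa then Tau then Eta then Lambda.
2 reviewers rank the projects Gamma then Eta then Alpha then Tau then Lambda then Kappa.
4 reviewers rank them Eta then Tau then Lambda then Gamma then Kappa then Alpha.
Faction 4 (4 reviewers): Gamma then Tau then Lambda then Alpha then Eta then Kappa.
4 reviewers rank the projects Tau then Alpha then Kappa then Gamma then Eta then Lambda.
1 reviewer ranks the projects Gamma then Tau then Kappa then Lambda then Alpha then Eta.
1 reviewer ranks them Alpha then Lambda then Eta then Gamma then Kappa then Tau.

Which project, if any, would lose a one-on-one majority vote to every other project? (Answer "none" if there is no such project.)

Kappa

Pairwise majorities:
Alpha vs Eta: Alpha wins 13–6.
Alpha vs Lambda: Alpha is ranked higher on 3+2+4+1 = 10 ballots, Lambda on 9. Alpha wins 10–9.
Alpha vs Gamma: 8 to 11, Gamma.
Alpha vs Kappa: 3+2+4+4+1 = 14 for Alpha, 5 for Kappa — Alpha by 14–5.
Alpha vs Tau: 6 to 13, Tau.
Eta vs Lambda: Eta is ranked higher on 3+2+4+4 = 13 ballots, Lambda on 6. Eta wins 13–6.
Eta vs Gamma: 4+1 = 5 for Eta, 14 for Gamma — Gamma by 14–5.
Eta vs Kappa: Eta is ranked higher on 2+4+4+1 = 11 ballots, Kappa on 8. Eta wins 11–8.
Eta vs Tau: Eta is ranked higher on 2+4+1 = 7 ballots, Tau on 12. Tau wins 12–7.
Lambda vs Gamma: Lambda is ranked higher on 4+1 = 5 ballots, Gamma on 14. Gamma wins 14–5.
Lambda vs Kappa: Lambda, 11–8.
Lambda vs Tau: Tau, 18–1.
Gamma vs Kappa: Gamma wins 15–4.
Gamma vs Tau: Gamma wins 11–8.
Kappa vs Tau: Tau, 15–4.
Kappa is beaten in every head-to-head and is the Condorcet loser.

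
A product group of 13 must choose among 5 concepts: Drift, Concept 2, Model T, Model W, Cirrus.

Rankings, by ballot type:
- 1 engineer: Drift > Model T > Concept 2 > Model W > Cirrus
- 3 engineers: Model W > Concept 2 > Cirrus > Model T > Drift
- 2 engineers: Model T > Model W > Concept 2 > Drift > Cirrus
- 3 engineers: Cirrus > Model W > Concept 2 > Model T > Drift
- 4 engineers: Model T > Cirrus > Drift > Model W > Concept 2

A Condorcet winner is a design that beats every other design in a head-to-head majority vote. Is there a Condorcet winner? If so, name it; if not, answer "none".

Model T

Pairwise majorities:
Drift vs Concept 2: Concept 2 wins 8–5.
Drift–Model T: Model T 12–1.
Drift vs Model W: Model W wins 8–5.
Drift vs Cirrus: Cirrus wins 10–3.
Concept 2 vs Model T: Model T, 7–6.
Concept 2–Model W: Model W 12–1.
Concept 2–Cirrus: Cirrus 7–6.
Model T vs Model W: Model T, 7–6.
Model T vs Cirrus: Model T, 7–6.
Model W vs Cirrus: Cirrus, 7–6.
Model T defeats every rival head-to-head and is the Condorcet winner.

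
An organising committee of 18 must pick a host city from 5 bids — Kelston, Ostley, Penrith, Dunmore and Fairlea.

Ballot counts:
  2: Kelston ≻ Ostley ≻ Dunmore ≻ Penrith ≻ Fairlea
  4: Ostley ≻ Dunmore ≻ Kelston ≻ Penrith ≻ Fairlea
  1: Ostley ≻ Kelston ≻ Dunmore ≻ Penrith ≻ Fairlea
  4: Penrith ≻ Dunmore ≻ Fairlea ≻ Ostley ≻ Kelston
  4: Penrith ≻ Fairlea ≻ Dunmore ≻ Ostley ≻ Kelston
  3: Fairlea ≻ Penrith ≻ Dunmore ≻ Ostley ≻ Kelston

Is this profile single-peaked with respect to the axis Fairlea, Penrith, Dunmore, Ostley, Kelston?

yes

Axis positions: Fairlea=1, Penrith=2, Dunmore=3, Ostley=4, Kelston=5.
Faction 1 (peak Kelston at position 5): ranking walks positions 5-4-3-2-1, expanding outward from the peak — single-peaked.
Faction 2 (peak Ostley at position 4): ranking walks positions 4-3-5-2-1, expanding outward from the peak — single-peaked.
Faction 3 (peak Ostley at position 4): ranking walks positions 4-5-3-2-1, expanding outward from the peak — single-peaked.
Faction 4 (peak Penrith at position 2): ranking walks positions 2-3-1-4-5, expanding outward from the peak — single-peaked.
Faction 5 (peak Penrith at position 2): ranking walks positions 2-1-3-4-5, expanding outward from the peak — single-peaked.
Faction 6 (peak Fairlea at position 1): ranking walks positions 1-2-3-4-5, expanding outward from the peak — single-peaked.
Every ranking is single-peaked on this axis.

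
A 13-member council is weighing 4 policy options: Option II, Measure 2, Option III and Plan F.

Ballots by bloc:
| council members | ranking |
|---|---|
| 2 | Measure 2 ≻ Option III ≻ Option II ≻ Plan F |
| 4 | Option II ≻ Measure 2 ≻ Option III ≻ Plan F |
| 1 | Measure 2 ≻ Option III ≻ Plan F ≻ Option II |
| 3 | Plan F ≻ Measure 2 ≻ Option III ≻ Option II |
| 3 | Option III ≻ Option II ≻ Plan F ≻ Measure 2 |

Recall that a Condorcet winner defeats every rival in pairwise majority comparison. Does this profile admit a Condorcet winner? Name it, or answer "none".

none

Check each pair by majority over 13 ballots:
Option II vs Measure 2: 4+3 = 7 for Option II, 6 for Measure 2 — Option II by 7–6.
Option II vs Option III: Option II is ranked higher on 4 ballots, Option III on 9. Option III wins 9–4.
Option II vs Plan F: 2+4+3 = 9 for Option II, 4 for Plan F — Option II by 9–4.
Measure 2 vs Option III: 10 to 3, Measure 2.
Measure 2 vs Plan F: Measure 2, 7–6.
Option III vs Plan F: Option III is ranked higher on 2+4+1+3 = 10 ballots, Plan F on 3. Option III wins 10–3.
Each option drops at least one matchup (Option II loses to Option III; Measure 2 loses to Option II; Option III loses to Measure 2; Plan F loses to Option II); the cycle Option II → Measure 2 → Option III → Option II rules out a Condorcet winner.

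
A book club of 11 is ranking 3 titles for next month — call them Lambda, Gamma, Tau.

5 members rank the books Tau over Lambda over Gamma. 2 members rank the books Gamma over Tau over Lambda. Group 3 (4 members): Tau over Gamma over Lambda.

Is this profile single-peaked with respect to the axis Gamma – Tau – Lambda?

yes

Axis positions: Gamma=1, Tau=2, Lambda=3.
Group 1 (peak Tau at position 2): ranking walks positions 2-3-1, expanding outward from the peak — single-peaked.
Group 2 (peak Gamma at position 1): ranking walks positions 1-2-3, expanding outward from the peak — single-peaked.
Group 3 (peak Tau at position 2): ranking walks positions 2-1-3, expanding outward from the peak — single-peaked.
Every ranking is single-peaked on this axis.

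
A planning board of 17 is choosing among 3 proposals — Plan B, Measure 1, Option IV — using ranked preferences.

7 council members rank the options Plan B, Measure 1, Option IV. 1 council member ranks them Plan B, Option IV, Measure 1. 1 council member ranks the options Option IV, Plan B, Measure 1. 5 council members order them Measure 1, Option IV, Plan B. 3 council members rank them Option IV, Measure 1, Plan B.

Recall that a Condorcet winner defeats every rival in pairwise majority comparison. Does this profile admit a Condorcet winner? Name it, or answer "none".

Head-to-head results (17 council members):
Plan B vs Measure 1: 7+1+1 = 9 for Plan B, 8 for Measure 1 — Plan B by 9–8.
Plan B vs Option IV: Plan B preferred on 7+1 = 8 ballots; Option IV wins 9–8.
Measure 1 vs Option IV: 7+5 = 12 for Measure 1, 5 for Option IV — Measure 1 by 12–5.
Each option drops at least one matchup (Plan B loses to Option IV; Measure 1 loses to Plan B; Option IV loses to Measure 1); the cycle Plan B → Measure 1 → Option IV → Plan B rules out a Condorcet winner.

none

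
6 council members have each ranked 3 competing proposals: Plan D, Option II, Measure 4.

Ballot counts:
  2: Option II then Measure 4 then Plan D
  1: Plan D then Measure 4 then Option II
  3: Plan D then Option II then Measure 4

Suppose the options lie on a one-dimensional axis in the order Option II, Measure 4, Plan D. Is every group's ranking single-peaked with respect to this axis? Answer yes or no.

no

Axis positions: Option II=1, Measure 4=2, Plan D=3.
Group 1 (peak Option II at position 1): ranking walks positions 1-2-3, expanding outward from the peak — single-peaked.
Group 2 (peak Plan D at position 3): ranking walks positions 3-2-1, expanding outward from the peak — single-peaked.
Group 3: ranking walks positions 3-1-2; Option II is ranked above Measure 4 even though Measure 4 lies between Option II and the peak Plan D on the axis — preferences dip and rise again. Not single-peaked.
Group 3 violates single-peakedness, so the profile is not single-peaked on this axis.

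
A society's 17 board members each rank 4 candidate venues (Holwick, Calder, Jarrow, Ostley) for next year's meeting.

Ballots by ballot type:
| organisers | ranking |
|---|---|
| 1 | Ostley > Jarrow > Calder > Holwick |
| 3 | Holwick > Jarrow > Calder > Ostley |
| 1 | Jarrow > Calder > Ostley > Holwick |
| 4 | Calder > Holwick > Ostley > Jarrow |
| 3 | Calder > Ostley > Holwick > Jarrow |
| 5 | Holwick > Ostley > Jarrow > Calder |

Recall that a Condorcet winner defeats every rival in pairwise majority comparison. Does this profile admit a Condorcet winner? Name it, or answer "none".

Head-to-head results (17 organisers):
Holwick vs Calder: Holwick preferred on 3+5 = 8 ballots; Calder wins 9–8.
Holwick vs Jarrow: 3+4+3+5 = 15 for Holwick, 2 for Jarrow — Holwick by 15–2.
Holwick vs Ostley: Holwick, 12–5.
Calder vs Jarrow: Calder preferred on 4+3 = 7 ballots; Jarrow wins 10–7.
Calder vs Ostley: Calder is ranked higher on 3+1+4+3 = 11 ballots, Ostley on 6. Calder wins 11–6.
Jarrow vs Ostley: 4 to 13, Ostley.
Every city loses at least once (Holwick loses to Calder; Calder loses to Jarrow; Jarrow loses to Holwick; Ostley loses to Holwick). The majority relation contains the cycle Holwick beats Jarrow beats Calder beats Holwick, so there is no Condorcet winner.

none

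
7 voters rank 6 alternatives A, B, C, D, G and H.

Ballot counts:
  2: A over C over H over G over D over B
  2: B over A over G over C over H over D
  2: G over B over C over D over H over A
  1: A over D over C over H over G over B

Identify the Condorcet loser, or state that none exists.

Head-to-head results (7 voters):
A vs B: B wins 4–3.
A vs C: 5 to 2, A.
A–D: A 5–2.
A vs G: A wins 5–2.
A vs H: 2+2+1 = 5 for A, 2 for H — A by 5–2.
B vs C: B wins 4–3.
B vs D: B wins 4–3.
B vs G: 2 for B, 5 for G — G by 5–2.
B vs H: B preferred on 2+2 = 4 ballots; B wins 4–3.
C–D: C 6–1.
C vs G: 3 to 4, G.
C vs H: C preferred on 2+2+2+1 = 7 ballots; C wins 7–0.
D vs G: D preferred on 1 ballot; G wins 6–1.
D–H: H 4–3.
G vs H: G wins 4–3.
D loses to every other alternative — it is the Condorcet loser.

D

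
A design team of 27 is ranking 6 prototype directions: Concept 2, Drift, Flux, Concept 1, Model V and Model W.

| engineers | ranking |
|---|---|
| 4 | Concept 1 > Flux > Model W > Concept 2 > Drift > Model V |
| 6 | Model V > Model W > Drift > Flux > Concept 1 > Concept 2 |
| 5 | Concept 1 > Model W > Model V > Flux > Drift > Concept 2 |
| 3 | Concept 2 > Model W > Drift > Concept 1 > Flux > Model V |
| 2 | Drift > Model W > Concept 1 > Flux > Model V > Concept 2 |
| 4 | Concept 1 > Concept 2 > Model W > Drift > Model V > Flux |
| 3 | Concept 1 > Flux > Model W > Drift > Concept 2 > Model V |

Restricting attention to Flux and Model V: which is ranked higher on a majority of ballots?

Ballots ranking Flux above Model V: 4 + 3 + 2 + 3 = 12.
Ballots ranking Model V above Flux: 27 − 12 = 15.
Model V wins the head-to-head 15–12.

Model V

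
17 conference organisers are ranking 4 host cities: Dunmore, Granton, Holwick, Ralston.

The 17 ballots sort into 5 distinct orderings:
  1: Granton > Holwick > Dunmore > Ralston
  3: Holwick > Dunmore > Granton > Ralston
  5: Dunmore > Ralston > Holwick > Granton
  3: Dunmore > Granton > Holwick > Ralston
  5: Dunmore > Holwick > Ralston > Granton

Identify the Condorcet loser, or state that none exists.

Granton

Head-to-head results (17 organisers):
Dunmore vs Granton: 3+5+3+5 = 16 for Dunmore, 1 for Granton — Dunmore by 16–1.
Dunmore–Holwick: Dunmore 13–4.
Dunmore vs Ralston: Dunmore preferred on 1+3+5+3+5 = 17 ballots; Dunmore wins 17–0.
Granton vs Holwick: Granton preferred on 1+3 = 4 ballots; Holwick wins 13–4.
Granton vs Ralston: Ralston, 10–7.
Holwick–Ralston: Holwick 12–5.
Granton loses to every other city — it is the Condorcet loser.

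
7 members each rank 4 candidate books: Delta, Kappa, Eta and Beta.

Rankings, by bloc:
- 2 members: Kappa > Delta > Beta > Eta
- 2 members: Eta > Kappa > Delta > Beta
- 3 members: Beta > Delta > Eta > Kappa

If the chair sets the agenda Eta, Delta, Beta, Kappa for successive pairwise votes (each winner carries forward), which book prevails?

Round 1: Eta vs Delta — 2–5, Delta advances.
Round 2: Delta vs Beta — 4–3, Delta advances.
Round 3: Delta vs Kappa — 3–4, Kappa advances.
Kappa survives the agenda.

Kappa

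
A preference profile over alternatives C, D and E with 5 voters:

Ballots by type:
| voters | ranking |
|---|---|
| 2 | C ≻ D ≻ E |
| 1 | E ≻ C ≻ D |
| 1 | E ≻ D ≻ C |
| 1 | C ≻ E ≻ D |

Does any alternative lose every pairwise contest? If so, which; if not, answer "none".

D

Head-to-head results (5 voters):
C vs D: C wins 4–1.
C vs E: C wins 3–2.
D vs E: E wins 3–2.
D loses to every other alternative — it is the Condorcet loser.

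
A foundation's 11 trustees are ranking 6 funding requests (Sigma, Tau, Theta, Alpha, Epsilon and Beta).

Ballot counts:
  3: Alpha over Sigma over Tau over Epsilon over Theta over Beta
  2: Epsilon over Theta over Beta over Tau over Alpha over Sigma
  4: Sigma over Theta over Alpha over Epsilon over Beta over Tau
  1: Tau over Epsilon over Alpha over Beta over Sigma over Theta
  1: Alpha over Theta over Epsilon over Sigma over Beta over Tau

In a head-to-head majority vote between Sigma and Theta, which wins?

Sigma

Ballots ranking Sigma above Theta: 3 + 4 + 1 = 8.
Ballots ranking Theta above Sigma: 11 − 8 = 3.
Sigma wins the head-to-head 8–3.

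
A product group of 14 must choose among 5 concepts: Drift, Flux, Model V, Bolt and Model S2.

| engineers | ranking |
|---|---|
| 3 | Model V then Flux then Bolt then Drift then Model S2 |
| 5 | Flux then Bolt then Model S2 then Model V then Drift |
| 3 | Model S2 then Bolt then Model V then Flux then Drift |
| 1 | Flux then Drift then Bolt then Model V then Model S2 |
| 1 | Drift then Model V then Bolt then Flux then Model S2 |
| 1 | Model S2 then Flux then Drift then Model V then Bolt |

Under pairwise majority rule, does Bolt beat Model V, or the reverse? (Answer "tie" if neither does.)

Ballots ranking Bolt above Model V: 5 + 3 + 1 = 9.
Ballots ranking Model V above Bolt: 14 − 9 = 5.
Bolt wins the head-to-head 9–5.

Bolt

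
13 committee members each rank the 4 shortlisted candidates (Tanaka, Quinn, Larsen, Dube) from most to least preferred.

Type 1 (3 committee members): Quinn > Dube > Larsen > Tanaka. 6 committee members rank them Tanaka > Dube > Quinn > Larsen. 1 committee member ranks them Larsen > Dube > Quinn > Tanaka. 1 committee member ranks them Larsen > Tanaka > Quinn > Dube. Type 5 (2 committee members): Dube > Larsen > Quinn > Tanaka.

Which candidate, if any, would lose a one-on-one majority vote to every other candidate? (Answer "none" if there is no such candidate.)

Head-to-head results (13 committee members):
Tanaka vs Quinn: Tanaka, 7–6.
Tanaka vs Larsen: Larsen, 7–6.
Tanaka vs Dube: 6+1 = 7 for Tanaka, 6 for Dube — Tanaka by 7–6.
Quinn vs Larsen: 3+6 = 9 for Quinn, 4 for Larsen — Quinn by 9–4.
Quinn vs Dube: Dube, 9–4.
Larsen–Dube: Dube 11–2.
No candidate is winless: Tanaka beats Quinn; Quinn beats Larsen; Larsen beats Tanaka; Dube beats Quinn. There is no Condorcet loser.

none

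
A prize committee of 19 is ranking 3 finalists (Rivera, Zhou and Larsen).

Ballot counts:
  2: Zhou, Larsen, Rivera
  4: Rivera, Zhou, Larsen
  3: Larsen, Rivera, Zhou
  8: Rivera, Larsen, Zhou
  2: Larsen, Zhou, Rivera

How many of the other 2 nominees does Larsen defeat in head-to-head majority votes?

1

Larsen against each rival (19 jurors):
Larsen vs Rivera: Rivera wins 12–7.
Larsen vs Zhou: 3+8+2 = 13 for Larsen, 6 for Zhou — Larsen by 13–6.
Larsen beats Zhou; loses to Rivera — 1 pairwise win.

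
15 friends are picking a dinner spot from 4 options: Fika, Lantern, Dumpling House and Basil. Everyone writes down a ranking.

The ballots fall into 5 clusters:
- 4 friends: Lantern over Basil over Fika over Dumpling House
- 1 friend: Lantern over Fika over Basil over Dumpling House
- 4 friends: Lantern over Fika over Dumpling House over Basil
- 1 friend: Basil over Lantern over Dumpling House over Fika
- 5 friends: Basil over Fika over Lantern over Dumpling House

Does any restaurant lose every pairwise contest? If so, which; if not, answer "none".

Dumpling House

Pairwise majorities:
Fika vs Lantern: Lantern wins 10–5.
Fika vs Dumpling House: 4+1+4+5 = 14 for Fika, 1 for Dumpling House — Fika by 14–1.
Fika vs Basil: Basil, 10–5.
Lantern vs Dumpling House: 4+1+4+1+5 = 15 for Lantern, 0 for Dumpling House — Lantern by 15–0.
Lantern vs Basil: 4+1+4 = 9 for Lantern, 6 for Basil — Lantern by 9–6.
Dumpling House vs Basil: Basil wins 11–4.
Dumpling House is beaten in every head-to-head and is the Condorcet loser.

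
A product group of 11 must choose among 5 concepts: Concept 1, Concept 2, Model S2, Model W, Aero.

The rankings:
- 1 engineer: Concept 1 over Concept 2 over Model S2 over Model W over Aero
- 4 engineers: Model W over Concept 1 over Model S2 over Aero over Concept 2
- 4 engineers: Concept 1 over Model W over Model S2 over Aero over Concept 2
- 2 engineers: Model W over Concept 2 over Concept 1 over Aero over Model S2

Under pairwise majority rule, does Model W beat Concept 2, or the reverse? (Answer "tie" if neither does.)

Ballots ranking Model W above Concept 2: 4 + 4 + 2 = 10.
Ballots ranking Concept 2 above Model W: 11 − 10 = 1.
Model W wins the head-to-head 10–1.

Model W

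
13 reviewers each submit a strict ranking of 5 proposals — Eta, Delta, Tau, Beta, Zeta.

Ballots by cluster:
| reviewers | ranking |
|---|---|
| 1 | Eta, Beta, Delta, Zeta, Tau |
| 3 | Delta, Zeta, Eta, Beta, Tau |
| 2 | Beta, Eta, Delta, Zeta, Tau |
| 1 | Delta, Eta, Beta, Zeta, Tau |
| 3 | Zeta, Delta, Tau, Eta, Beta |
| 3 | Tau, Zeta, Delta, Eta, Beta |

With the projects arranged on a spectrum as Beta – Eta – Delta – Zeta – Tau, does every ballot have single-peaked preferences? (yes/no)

yes

Axis positions: Beta=1, Eta=2, Delta=3, Zeta=4, Tau=5.
Cluster 1 (peak Eta at position 2): ranking walks positions 2-1-3-4-5, expanding outward from the peak — single-peaked.
Cluster 2 (peak Delta at position 3): ranking walks positions 3-4-2-1-5, expanding outward from the peak — single-peaked.
Cluster 3 (peak Beta at position 1): ranking walks positions 1-2-3-4-5, expanding outward from the peak — single-peaked.
Cluster 4 (peak Delta at position 3): ranking walks positions 3-2-1-4-5, expanding outward from the peak — single-peaked.
Cluster 5 (peak Zeta at position 4): ranking walks positions 4-3-5-2-1, expanding outward from the peak — single-peaked.
Cluster 6 (peak Tau at position 5): ranking walks positions 5-4-3-2-1, expanding outward from the peak — single-peaked.
Every ranking is single-peaked on this axis.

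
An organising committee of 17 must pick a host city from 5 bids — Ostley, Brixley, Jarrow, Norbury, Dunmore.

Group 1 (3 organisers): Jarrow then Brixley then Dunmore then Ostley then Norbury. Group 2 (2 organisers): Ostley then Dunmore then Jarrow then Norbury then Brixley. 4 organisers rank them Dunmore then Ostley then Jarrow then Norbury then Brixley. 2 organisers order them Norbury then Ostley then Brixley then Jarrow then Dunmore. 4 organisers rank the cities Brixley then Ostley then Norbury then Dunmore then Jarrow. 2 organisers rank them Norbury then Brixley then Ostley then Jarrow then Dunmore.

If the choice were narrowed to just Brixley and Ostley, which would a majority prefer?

Ballots ranking Brixley above Ostley: 3 + 4 + 2 = 9.
Ballots ranking Ostley above Brixley: 17 − 9 = 8.
Brixley wins the head-to-head 9–8.

Brixley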